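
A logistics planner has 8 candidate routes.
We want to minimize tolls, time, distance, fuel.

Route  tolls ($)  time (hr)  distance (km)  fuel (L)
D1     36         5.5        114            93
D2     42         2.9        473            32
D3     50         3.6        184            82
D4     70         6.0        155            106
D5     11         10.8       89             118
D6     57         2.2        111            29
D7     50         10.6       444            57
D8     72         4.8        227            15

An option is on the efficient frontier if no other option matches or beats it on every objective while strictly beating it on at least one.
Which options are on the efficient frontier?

D1, D2, D3, D5, D6, D7, D8

D1: not dominated.
D2: not dominated.
D3: not dominated.
D4: dominated by D1 (tolls 36≤70, time 5.5≤6.0, distance 114≤155, fuel 93≤106).
D5: not dominated (best tolls).
D6: not dominated (best time).
D7: not dominated.
D8: not dominated (best fuel).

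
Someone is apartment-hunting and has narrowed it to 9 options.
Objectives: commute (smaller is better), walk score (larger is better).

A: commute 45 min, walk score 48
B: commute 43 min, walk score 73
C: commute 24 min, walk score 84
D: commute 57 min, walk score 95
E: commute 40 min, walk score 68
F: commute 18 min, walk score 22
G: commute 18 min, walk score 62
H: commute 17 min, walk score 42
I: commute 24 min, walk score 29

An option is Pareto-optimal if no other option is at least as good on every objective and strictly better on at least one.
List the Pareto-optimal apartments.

C, D, G, H

A: dominated by B (commute 43≤45, walk score 73≥48).
B: dominated by C (commute 24≤43, walk score 84≥73).
C: not dominated.
D: not dominated (best walk score).
E: dominated by C (commute 24≤40, walk score 84≥68).
F: dominated by G (commute 18≤18, walk score 62≥22).
G: not dominated.
H: not dominated (best commute).
I: dominated by C (commute 24≤24, walk score 84≥29).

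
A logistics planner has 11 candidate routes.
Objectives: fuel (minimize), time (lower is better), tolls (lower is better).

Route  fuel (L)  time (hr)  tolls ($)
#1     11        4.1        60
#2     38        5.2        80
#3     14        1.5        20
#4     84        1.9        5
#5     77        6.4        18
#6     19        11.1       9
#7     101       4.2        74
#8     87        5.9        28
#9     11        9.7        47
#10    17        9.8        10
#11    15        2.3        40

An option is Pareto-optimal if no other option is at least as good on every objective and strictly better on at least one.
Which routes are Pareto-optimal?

#1, #3, #4, #5, #6, #9, #10

#1: not dominated.
#2: dominated by #1 (fuel 11≤38, time 4.1≤5.2, tolls 60≤80).
#3: not dominated (best time).
#4: not dominated (best tolls).
#5: not dominated.
#6: not dominated.
#7: dominated by #1 (fuel 11≤101, time 4.1≤4.2, tolls 60≤74).
#8: dominated by #3 (fuel 14≤87, time 1.5≤5.9, tolls 20≤28).
#9: not dominated.
#10: not dominated.
#11: dominated by #3 (fuel 14≤15, time 1.5≤2.3, tolls 20≤40).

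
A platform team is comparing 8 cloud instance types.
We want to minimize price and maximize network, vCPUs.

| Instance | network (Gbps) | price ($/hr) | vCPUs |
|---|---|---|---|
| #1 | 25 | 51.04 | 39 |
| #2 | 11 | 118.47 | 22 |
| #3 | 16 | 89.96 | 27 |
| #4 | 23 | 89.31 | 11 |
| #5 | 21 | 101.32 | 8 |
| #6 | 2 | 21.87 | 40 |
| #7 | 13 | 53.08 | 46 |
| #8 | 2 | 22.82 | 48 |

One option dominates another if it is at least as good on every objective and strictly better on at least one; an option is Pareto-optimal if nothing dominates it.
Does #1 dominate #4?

#1 vs #4: network 25≥23, price 51.04≤89.31, vCPUs 39≥11 — #1 is at least as good on every objective with at least one strict improvement.

Yes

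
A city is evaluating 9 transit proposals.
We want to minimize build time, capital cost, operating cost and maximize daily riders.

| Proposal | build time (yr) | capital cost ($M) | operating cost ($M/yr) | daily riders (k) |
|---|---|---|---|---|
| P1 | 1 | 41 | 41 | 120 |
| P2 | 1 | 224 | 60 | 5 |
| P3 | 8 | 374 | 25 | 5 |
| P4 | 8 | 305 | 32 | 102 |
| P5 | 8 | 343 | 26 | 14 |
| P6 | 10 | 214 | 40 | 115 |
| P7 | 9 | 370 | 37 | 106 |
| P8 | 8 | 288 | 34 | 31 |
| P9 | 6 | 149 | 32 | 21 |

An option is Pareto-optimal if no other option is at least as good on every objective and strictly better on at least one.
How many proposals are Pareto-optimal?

8

P1: not dominated (best capital cost).
P2: dominated by P1 (build time 1≤1, capital cost 41≤224, operating cost 41≤60, daily riders 120≥5).
P3: not dominated (best operating cost).
P4: not dominated.
P5: not dominated.
P6: not dominated.
P7: not dominated.
P8: not dominated.
P9: not dominated.
Pareto-optimal: P1, P3, P4, P5, P6, P7, P8, P9 → 8.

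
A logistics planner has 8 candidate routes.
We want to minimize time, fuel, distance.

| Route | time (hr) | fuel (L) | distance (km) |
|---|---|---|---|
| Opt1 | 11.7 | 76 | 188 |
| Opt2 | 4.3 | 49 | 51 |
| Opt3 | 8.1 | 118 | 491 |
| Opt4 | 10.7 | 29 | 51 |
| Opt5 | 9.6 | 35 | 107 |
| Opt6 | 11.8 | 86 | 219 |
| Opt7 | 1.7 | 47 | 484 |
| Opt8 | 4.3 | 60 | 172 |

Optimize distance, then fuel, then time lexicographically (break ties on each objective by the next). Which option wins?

Opt4

First minimize distance: best is 51, kept {Opt2, Opt4}.
Then minimize fuel: best is 29, kept {Opt4}.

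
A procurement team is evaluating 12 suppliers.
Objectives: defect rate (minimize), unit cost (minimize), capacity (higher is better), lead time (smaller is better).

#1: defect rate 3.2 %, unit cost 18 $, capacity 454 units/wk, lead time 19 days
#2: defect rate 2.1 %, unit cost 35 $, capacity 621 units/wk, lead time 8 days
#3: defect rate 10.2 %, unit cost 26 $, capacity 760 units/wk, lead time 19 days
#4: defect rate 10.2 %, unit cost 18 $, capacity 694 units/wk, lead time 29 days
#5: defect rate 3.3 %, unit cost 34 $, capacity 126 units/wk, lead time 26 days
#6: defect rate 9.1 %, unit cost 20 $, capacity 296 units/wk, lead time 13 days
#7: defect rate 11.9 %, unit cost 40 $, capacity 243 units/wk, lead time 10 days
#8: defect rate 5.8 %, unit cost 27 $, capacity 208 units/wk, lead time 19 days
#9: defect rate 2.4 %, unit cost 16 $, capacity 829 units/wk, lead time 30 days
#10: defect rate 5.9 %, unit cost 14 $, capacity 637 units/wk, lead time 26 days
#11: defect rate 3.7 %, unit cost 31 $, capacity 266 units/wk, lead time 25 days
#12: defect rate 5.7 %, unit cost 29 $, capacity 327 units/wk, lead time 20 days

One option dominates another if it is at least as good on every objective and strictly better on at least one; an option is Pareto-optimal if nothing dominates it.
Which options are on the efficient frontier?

#1, #2, #3, #4, #6, #9, #10

#1: not dominated.
#2: not dominated (best defect rate).
#3: not dominated.
#4: not dominated.
#5: dominated by #1 (defect rate 3.2≤3.3, unit cost 18≤34, capacity 454≥126, lead time 19≤26).
#6: not dominated.
#7: dominated by #2 (defect rate 2.1≤11.9, unit cost 35≤40, capacity 621≥243, lead time 8≤10).
#8: dominated by #1 (defect rate 3.2≤5.8, unit cost 18≤27, capacity 454≥208, lead time 19≤19).
#9: not dominated (best capacity).
#10: not dominated (best unit cost).
#11: dominated by #1 (defect rate 3.2≤3.7, unit cost 18≤31, capacity 454≥266, lead time 19≤25).
#12: dominated by #1 (defect rate 3.2≤5.7, unit cost 18≤29, capacity 454≥327, lead time 19≤20).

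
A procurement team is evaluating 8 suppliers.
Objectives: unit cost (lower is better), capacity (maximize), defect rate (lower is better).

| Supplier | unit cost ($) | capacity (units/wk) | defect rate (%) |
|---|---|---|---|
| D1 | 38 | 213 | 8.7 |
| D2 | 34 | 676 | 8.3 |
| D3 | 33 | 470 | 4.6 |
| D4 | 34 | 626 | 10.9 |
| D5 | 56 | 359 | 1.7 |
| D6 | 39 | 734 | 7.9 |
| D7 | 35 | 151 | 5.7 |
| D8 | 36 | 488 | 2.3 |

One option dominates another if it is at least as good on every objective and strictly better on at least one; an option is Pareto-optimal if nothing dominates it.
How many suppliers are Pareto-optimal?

5

D1: dominated by D2 (unit cost 34≤38, capacity 676≥213, defect rate 8.3≤8.7).
D2: not dominated.
D3: not dominated (best unit cost).
D4: dominated by D2 (unit cost 34≤34, capacity 676≥626, defect rate 8.3≤10.9).
D5: not dominated (best defect rate).
D6: not dominated (best capacity).
D7: dominated by D3 (unit cost 33≤35, capacity 470≥151, defect rate 4.6≤5.7).
D8: not dominated.
Pareto-optimal: D2, D3, D5, D6, D8 → 5.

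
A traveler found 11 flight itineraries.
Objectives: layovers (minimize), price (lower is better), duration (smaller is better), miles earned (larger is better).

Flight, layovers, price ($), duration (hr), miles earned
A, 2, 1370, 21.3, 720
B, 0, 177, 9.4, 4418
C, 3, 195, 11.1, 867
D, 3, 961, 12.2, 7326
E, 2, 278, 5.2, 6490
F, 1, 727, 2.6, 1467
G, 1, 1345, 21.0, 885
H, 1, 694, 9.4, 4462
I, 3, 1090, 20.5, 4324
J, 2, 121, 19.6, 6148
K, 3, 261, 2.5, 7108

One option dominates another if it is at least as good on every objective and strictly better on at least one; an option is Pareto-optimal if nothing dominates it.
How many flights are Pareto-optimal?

7

A: dominated by B (layovers 0≤2, price 177≤1370, duration 9.4≤21.3, miles earned 4418≥720).
B: not dominated (best layovers).
C: dominated by B (layovers 0≤3, price 177≤195, duration 9.4≤11.1, miles earned 4418≥867).
D: not dominated (best miles earned).
E: not dominated.
F: not dominated.
G: dominated by B (layovers 0≤1, price 177≤1345, duration 9.4≤21.0, miles earned 4418≥885).
H: not dominated.
I: dominated by B (layovers 0≤3, price 177≤1090, duration 9.4≤20.5, miles earned 4418≥4324).
J: not dominated (best price).
K: not dominated (best duration).
Pareto-optimal: B, D, E, F, H, J, K → 7.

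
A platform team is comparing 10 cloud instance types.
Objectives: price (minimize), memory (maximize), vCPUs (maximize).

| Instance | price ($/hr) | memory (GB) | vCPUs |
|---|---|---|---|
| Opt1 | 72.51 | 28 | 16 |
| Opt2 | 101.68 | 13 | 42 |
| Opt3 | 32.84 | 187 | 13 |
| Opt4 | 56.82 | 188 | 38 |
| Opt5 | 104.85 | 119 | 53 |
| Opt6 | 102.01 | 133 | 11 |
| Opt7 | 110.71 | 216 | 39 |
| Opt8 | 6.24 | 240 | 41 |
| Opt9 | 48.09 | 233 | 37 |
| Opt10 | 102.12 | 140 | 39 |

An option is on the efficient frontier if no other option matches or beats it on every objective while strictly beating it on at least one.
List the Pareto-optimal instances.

Opt1: dominated by Opt4 (price 56.82≤72.51, memory 188≥28, vCPUs 38≥16).
Opt2: not dominated.
Opt3: dominated by Opt8 (price 6.24≤32.84, memory 240≥187, vCPUs 41≥13).
Opt4: dominated by Opt8 (price 6.24≤56.82, memory 240≥188, vCPUs 41≥38).
Opt5: not dominated (best vCPUs).
Opt6: dominated by Opt3 (price 32.84≤102.01, memory 187≥133, vCPUs 13≥11).
Opt7: dominated by Opt8 (price 6.24≤110.71, memory 240≥216, vCPUs 41≥39).
Opt8: not dominated (best price).
Opt9: dominated by Opt8 (price 6.24≤48.09, memory 240≥233, vCPUs 41≥37).
Opt10: dominated by Opt8 (price 6.24≤102.12, memory 240≥140, vCPUs 41≥39).

Opt2, Opt5, Opt8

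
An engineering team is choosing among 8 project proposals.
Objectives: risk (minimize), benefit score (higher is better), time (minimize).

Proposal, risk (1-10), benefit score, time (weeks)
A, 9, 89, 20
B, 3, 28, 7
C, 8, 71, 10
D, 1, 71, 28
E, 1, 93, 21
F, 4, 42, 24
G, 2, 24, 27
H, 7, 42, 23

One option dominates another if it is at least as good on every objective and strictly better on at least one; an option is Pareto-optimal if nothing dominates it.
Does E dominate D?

E vs D: risk 1≤1, benefit score 93≥71, time 21≤28 — E is at least as good on every objective with at least one strict improvement.

Yes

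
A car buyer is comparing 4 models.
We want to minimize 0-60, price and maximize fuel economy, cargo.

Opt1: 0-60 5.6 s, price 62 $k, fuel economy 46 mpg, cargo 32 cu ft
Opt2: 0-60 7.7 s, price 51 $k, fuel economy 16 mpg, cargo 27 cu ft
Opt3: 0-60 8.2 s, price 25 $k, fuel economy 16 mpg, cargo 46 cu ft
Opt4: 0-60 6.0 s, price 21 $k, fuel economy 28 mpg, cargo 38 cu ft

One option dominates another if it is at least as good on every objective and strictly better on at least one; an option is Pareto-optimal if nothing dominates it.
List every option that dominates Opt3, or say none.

none

Opt1: worse on price (62 vs 25).
Opt2: worse on price (51 vs 25).
Opt4: worse on cargo (38 vs 46).
No option dominates Opt3.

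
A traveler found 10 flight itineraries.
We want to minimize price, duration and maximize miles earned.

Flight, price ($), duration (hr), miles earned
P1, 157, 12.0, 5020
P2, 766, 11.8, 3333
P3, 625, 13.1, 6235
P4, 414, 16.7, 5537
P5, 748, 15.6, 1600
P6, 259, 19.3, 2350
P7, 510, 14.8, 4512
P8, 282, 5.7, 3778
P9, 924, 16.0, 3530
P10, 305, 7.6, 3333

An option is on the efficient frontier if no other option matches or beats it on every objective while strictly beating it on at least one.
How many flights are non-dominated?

P1: not dominated (best price).
P2: dominated by P8 (price 282≤766, duration 5.7≤11.8, miles earned 3778≥3333).
P3: not dominated (best miles earned).
P4: not dominated.
P5: dominated by P1 (price 157≤748, duration 12.0≤15.6, miles earned 5020≥1600).
P6: dominated by P1 (price 157≤259, duration 12.0≤19.3, miles earned 5020≥2350).
P7: dominated by P1 (price 157≤510, duration 12.0≤14.8, miles earned 5020≥4512).
P8: not dominated (best duration).
P9: dominated by P1 (price 157≤924, duration 12.0≤16.0, miles earned 5020≥3530).
P10: dominated by P8 (price 282≤305, duration 5.7≤7.6, miles earned 3778≥3333).
Pareto-optimal: P1, P3, P4, P8 → 4.

4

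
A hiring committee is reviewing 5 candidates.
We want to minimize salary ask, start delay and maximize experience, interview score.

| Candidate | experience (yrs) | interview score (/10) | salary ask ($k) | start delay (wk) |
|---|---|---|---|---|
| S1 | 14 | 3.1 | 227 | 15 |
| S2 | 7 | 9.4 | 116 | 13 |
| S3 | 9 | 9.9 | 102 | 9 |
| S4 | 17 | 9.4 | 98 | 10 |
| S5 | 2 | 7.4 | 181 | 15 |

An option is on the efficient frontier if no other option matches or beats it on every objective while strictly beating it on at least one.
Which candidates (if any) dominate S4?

none

S1: worse on experience (14 vs 17).
S2: worse on experience (7 vs 17).
S3: worse on experience (9 vs 17).
S5: worse on experience (2 vs 17).
No option dominates S4.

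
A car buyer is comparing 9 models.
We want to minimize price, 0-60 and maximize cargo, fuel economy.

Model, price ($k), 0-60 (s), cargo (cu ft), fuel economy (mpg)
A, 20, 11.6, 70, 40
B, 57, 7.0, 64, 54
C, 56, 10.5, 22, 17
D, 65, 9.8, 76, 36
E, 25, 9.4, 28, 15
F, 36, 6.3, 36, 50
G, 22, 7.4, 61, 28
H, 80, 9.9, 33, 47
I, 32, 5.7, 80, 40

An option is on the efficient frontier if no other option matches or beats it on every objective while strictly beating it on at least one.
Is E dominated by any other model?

Yes

G vs E: price 22≤25, 0-60 7.4≤9.4, cargo 61≥28, fuel economy 28≥15 — G is at least as good on every objective and strictly better on at least one, so G dominates E.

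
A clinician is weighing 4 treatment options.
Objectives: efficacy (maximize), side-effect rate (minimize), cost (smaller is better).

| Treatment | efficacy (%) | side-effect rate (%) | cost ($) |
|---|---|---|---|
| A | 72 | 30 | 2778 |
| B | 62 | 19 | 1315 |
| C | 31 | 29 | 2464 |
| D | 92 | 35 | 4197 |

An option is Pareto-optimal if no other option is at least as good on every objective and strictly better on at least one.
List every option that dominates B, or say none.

A: worse on side-effect rate (30 vs 19).
C: worse on efficacy (31 vs 62).
D: worse on side-effect rate (35 vs 19).
No option dominates B.

none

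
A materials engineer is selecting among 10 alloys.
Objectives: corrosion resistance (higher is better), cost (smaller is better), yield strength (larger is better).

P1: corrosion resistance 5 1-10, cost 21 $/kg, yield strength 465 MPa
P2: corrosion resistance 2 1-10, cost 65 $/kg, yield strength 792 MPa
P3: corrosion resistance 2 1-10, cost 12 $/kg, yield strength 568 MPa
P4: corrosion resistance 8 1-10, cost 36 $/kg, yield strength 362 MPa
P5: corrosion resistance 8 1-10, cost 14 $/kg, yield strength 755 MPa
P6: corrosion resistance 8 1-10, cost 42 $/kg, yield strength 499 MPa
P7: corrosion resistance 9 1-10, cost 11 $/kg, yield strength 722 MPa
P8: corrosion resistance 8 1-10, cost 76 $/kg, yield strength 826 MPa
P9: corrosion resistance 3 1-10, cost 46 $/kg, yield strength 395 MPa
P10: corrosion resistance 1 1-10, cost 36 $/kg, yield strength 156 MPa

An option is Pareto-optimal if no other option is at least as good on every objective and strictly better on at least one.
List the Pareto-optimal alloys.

P2, P5, P7, P8

P1: dominated by P5 (corrosion resistance 8≥5, cost 14≤21, yield strength 755≥465).
P2: not dominated.
P3: dominated by P7 (corrosion resistance 9≥2, cost 11≤12, yield strength 722≥568).
P4: dominated by P5 (corrosion resistance 8≥8, cost 14≤36, yield strength 755≥362).
P5: not dominated.
P6: dominated by P5 (corrosion resistance 8≥8, cost 14≤42, yield strength 755≥499).
P7: not dominated (best corrosion resistance).
P8: not dominated (best yield strength).
P9: dominated by P1 (corrosion resistance 5≥3, cost 21≤46, yield strength 465≥395).
P10: dominated by P1 (corrosion resistance 5≥1, cost 21≤36, yield strength 465≥156).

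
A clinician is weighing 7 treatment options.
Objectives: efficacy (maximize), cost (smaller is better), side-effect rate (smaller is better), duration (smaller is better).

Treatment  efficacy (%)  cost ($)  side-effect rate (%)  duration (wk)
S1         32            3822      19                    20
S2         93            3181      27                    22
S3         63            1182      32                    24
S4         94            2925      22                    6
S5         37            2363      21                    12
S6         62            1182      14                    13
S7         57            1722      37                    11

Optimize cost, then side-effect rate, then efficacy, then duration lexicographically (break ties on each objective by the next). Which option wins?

First minimize cost: best is 1182, kept {S3, S6}.
Then minimize side-effect rate: best is 14, kept {S6}.

S6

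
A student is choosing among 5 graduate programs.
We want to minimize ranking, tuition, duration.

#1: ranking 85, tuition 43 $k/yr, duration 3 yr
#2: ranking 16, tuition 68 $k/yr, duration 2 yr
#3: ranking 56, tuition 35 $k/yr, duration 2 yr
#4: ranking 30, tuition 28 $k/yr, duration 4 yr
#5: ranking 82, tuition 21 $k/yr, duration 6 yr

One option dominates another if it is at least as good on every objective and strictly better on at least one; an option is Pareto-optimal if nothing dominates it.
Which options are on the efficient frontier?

#2, #3, #4, #5

#1: dominated by #3 (ranking 56≤85, tuition 35≤43, duration 2≤3).
#2: not dominated (best ranking).
#3: not dominated.
#4: not dominated.
#5: not dominated (best tuition).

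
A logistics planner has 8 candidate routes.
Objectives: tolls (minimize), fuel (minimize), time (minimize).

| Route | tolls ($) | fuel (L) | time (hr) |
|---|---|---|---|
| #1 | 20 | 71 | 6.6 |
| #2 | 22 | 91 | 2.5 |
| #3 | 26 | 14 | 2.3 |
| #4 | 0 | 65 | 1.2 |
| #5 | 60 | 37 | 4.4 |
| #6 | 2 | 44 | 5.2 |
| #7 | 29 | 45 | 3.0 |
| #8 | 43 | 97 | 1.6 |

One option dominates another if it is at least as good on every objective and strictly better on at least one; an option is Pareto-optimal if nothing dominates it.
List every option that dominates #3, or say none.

none

#1: worse on fuel (71 vs 14).
#2: worse on fuel (91 vs 14).
#4: worse on fuel (65 vs 14).
#5: worse on tolls (60 vs 26).
#6: worse on fuel (44 vs 14).
#7: worse on tolls (29 vs 26).
#8: worse on tolls (43 vs 26).
No option dominates #3.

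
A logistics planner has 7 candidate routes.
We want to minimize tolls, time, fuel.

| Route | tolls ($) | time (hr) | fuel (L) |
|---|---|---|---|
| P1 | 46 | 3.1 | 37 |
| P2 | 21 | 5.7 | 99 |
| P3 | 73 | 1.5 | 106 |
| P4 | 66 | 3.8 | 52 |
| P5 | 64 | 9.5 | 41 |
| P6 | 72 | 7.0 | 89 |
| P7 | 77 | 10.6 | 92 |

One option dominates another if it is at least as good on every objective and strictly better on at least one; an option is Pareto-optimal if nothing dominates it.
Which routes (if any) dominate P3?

none

P1: worse on time (3.1 vs 1.5).
P2: worse on time (5.7 vs 1.5).
P4: worse on time (3.8 vs 1.5).
P5: worse on time (9.5 vs 1.5).
P6: worse on time (7.0 vs 1.5).
P7: worse on tolls (77 vs 73).
No option dominates P3.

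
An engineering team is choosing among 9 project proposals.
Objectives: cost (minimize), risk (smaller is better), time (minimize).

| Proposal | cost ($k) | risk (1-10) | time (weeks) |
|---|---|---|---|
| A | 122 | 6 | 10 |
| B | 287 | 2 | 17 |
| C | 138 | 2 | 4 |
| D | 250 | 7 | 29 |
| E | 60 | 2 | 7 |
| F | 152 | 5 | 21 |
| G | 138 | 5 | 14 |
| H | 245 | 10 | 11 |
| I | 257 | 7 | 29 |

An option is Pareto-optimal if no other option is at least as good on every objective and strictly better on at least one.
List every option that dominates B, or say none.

C, E

C: cost 138≤287, risk 2≤2, time 4≤17 — dominates B.
E: cost 60≤287, risk 2≤2, time 7≤17 — dominates B.
Others (A, D, F, G, H, I) are each worse than B on at least one objective.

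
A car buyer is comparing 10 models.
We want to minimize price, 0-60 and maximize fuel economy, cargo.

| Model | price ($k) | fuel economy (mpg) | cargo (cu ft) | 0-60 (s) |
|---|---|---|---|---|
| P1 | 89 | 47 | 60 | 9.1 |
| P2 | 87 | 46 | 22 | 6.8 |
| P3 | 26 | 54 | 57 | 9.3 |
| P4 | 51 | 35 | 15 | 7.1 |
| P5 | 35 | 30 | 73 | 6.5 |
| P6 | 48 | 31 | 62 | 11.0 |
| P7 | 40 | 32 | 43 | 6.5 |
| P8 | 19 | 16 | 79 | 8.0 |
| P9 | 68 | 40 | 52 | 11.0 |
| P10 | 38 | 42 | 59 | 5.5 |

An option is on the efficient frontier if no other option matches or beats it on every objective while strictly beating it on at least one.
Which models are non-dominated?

P1: not dominated.
P2: not dominated.
P3: not dominated (best fuel economy).
P4: dominated by P10 (price 38≤51, fuel economy 42≥35, cargo 59≥15, 0-60 5.5≤7.1).
P5: not dominated.
P6: not dominated.
P7: dominated by P10 (price 38≤40, fuel economy 42≥32, cargo 59≥43, 0-60 5.5≤6.5).
P8: not dominated (best price).
P9: dominated by P3 (price 26≤68, fuel economy 54≥40, cargo 57≥52, 0-60 9.3≤11.0).
P10: not dominated (best 0-60).

P1, P2, P3, P5, P6, P8, P10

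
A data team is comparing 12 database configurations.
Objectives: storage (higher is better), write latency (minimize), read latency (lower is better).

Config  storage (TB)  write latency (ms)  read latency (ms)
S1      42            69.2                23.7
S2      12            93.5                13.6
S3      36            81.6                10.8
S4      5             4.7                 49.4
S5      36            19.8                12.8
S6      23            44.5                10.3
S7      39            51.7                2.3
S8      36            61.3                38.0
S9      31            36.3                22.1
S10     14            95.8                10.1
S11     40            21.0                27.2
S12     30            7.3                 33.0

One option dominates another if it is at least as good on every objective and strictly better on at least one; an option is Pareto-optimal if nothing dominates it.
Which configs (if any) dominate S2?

S3, S5, S6, S7

S3: storage 36≥12, write latency 81.6≤93.5, read latency 10.8≤13.6 — dominates S2.
S5: storage 36≥12, write latency 19.8≤93.5, read latency 12.8≤13.6 — dominates S2.
S6: storage 23≥12, write latency 44.5≤93.5, read latency 10.3≤13.6 — dominates S2.
S7: storage 39≥12, write latency 51.7≤93.5, read latency 2.3≤13.6 — dominates S2.
Others (S1, S4, S8, S9, S10, S11, S12) are each worse than S2 on at least one objective.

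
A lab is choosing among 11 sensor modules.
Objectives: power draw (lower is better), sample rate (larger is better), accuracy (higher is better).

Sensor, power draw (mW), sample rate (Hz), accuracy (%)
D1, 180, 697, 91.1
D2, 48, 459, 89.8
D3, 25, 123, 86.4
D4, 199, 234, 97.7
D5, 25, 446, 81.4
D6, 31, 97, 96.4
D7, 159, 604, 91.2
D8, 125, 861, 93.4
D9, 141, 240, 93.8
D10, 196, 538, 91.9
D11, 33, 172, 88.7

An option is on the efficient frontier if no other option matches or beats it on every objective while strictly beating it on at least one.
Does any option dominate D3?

D1: worse on power draw (180 vs 25).
D2: worse on power draw (48 vs 25).
D4: worse on power draw (199 vs 25).
D5: worse on accuracy (81.4 vs 86.4).
D6: worse on power draw (31 vs 25).
D7: worse on power draw (159 vs 25).
D8: worse on power draw (125 vs 25).
D9: worse on power draw (141 vs 25).
D10: worse on power draw (196 vs 25).
D11: worse on power draw (33 vs 25).
No option is at least as good as D3 on every objective and strictly better on one.

No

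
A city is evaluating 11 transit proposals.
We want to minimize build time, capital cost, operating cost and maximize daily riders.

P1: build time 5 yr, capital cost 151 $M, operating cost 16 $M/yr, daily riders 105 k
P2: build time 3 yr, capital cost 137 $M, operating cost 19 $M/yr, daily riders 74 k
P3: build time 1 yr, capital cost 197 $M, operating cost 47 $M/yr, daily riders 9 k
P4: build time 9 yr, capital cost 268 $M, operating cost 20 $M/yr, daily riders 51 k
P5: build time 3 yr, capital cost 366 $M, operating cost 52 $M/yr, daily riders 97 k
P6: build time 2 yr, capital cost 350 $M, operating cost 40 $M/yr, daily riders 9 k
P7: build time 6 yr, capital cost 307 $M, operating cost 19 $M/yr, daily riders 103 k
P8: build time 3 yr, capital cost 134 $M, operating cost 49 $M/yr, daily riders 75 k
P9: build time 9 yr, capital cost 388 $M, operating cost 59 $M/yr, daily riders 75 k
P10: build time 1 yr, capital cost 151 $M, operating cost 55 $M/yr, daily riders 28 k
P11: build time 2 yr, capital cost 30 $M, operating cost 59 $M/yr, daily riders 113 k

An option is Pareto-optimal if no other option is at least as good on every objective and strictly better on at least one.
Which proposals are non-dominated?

P1: not dominated (best operating cost).
P2: not dominated.
P3: not dominated.
P4: dominated by P1 (build time 5≤9, capital cost 151≤268, operating cost 16≤20, daily riders 105≥51).
P5: not dominated.
P6: not dominated.
P7: dominated by P1 (build time 5≤6, capital cost 151≤307, operating cost 16≤19, daily riders 105≥103).
P8: not dominated.
P9: dominated by P1 (build time 5≤9, capital cost 151≤388, operating cost 16≤59, daily riders 105≥75).
P10: not dominated.
P11: not dominated (best capital cost).

P1, P2, P3, P5, P6, P8, P10, P11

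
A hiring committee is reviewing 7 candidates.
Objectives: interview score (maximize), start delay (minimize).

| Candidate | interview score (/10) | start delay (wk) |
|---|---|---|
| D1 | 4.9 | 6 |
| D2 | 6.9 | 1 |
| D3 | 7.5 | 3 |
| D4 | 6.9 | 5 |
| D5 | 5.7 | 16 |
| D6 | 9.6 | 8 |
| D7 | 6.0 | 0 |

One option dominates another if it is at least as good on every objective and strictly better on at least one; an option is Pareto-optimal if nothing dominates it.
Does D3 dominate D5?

D3 vs D5: interview score 7.5≥5.7, start delay 3≤16 — D3 is at least as good on every objective with at least one strict improvement.

Yes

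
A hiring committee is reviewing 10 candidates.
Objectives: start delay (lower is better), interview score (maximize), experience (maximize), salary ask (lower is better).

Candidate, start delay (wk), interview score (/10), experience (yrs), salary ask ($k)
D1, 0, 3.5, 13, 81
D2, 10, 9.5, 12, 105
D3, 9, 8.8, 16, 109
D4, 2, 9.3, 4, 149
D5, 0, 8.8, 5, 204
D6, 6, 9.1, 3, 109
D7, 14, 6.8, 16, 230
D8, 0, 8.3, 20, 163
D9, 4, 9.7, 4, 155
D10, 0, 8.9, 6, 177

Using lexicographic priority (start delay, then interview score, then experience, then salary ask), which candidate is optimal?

First minimize start delay: best is 0, kept {D1, D5, D8, D10}.
Then maximize interview score: best is 8.9, kept {D10}.

D10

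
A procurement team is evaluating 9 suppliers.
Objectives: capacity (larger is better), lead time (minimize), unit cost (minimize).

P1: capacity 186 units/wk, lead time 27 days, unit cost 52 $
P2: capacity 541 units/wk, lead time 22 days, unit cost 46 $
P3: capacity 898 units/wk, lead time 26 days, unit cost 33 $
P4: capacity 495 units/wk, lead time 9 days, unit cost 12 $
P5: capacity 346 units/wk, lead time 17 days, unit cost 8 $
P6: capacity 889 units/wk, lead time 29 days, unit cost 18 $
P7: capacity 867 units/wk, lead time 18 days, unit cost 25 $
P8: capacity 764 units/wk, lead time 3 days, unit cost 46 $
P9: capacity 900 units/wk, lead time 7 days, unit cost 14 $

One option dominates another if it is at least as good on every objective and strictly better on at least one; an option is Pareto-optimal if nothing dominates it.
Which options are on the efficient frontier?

P1: dominated by P2 (capacity 541≥186, lead time 22≤27, unit cost 46≤52).
P2: dominated by P7 (capacity 867≥541, lead time 18≤22, unit cost 25≤46).
P3: dominated by P9 (capacity 900≥898, lead time 7≤26, unit cost 14≤33).
P4: not dominated.
P5: not dominated (best unit cost).
P6: dominated by P9 (capacity 900≥889, lead time 7≤29, unit cost 14≤18).
P7: dominated by P9 (capacity 900≥867, lead time 7≤18, unit cost 14≤25).
P8: not dominated (best lead time).
P9: not dominated (best capacity).

P4, P5, P8, P9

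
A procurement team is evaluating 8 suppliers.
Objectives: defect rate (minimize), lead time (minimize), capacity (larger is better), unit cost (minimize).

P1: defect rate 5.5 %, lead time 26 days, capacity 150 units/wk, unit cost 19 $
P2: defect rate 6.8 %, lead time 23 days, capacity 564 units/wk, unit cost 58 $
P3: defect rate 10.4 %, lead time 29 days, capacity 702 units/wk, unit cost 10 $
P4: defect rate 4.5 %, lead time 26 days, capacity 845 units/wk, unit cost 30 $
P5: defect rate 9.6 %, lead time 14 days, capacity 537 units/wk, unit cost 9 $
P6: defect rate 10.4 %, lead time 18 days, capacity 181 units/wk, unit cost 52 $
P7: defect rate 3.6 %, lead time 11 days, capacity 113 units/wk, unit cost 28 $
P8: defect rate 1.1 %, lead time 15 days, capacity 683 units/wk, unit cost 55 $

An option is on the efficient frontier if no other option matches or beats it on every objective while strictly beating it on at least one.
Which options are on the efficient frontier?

P1: not dominated.
P2: dominated by P8 (defect rate 1.1≤6.8, lead time 15≤23, capacity 683≥564, unit cost 55≤58).
P3: not dominated.
P4: not dominated (best capacity).
P5: not dominated (best unit cost).
P6: dominated by P5 (defect rate 9.6≤10.4, lead time 14≤18, capacity 537≥181, unit cost 9≤52).
P7: not dominated (best lead time).
P8: not dominated (best defect rate).

P1, P3, P4, P5, P7, P8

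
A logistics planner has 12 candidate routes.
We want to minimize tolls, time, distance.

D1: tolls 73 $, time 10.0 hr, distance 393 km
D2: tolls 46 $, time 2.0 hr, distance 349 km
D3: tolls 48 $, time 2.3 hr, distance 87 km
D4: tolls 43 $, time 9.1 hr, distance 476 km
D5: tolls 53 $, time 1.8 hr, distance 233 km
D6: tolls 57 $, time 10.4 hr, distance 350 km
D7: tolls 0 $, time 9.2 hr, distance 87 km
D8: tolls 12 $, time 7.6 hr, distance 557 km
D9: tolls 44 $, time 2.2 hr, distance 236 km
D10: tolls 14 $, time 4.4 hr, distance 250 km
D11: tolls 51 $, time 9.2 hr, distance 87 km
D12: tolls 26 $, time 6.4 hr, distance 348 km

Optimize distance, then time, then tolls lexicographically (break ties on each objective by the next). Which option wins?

D3

First minimize distance: best is 87, kept {D3, D7, D11}.
Then minimize time: best is 2.3, kept {D3}.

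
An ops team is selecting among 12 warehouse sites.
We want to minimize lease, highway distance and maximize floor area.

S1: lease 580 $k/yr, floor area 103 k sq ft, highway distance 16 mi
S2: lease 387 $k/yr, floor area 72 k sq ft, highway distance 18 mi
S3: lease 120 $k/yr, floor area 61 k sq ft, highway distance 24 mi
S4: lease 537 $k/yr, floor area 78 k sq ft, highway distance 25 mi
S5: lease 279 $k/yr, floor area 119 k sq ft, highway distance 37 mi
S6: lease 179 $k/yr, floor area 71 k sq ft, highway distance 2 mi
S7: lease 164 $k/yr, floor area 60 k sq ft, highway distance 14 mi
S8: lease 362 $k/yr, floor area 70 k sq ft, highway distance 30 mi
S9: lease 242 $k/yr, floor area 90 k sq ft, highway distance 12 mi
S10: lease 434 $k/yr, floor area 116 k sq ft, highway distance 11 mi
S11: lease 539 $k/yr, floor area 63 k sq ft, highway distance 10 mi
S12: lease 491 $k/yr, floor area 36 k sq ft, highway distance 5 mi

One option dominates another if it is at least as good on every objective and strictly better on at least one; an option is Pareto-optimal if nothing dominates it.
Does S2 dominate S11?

No

S2 vs S11: S2 is worse on highway distance (18 vs 10), so it does not dominate S11.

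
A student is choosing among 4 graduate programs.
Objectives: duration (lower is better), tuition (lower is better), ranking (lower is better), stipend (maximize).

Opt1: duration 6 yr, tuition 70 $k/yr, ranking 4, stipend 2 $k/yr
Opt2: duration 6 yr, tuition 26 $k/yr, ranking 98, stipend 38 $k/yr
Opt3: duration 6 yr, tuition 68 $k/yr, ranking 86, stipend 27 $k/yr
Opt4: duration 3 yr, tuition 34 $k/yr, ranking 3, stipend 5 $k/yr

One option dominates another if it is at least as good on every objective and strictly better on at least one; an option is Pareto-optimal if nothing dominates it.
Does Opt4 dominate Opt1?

Yes

Opt4 vs Opt1: duration 3≤6, tuition 34≤70, ranking 3≤4, stipend 5≥2 — Opt4 is at least as good on every objective with at least one strict improvement.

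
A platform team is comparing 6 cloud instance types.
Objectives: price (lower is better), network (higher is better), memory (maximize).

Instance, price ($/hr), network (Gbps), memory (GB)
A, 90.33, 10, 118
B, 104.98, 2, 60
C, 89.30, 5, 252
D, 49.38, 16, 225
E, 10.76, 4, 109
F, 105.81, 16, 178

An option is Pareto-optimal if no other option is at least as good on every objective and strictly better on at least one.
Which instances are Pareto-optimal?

C, D, E

A: dominated by D (price 49.38≤90.33, network 16≥10, memory 225≥118).
B: dominated by A (price 90.33≤104.98, network 10≥2, memory 118≥60).
C: not dominated (best memory).
D: not dominated.
E: not dominated (best price).
F: dominated by D (price 49.38≤105.81, network 16≥16, memory 225≥178).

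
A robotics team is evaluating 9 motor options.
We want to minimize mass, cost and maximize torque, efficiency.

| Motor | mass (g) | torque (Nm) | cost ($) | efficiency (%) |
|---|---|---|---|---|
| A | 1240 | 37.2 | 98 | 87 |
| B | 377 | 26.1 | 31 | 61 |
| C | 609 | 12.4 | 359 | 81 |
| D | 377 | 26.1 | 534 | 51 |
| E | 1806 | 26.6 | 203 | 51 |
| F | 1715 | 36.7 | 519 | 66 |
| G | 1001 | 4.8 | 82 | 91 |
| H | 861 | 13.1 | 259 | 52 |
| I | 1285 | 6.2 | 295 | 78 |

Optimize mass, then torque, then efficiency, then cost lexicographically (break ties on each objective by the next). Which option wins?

First minimize mass: best is 377, kept {B, D}.
Then maximize torque: best is 26.1, kept {B, D}.
Then maximize efficiency: best is 61, kept {B}.

B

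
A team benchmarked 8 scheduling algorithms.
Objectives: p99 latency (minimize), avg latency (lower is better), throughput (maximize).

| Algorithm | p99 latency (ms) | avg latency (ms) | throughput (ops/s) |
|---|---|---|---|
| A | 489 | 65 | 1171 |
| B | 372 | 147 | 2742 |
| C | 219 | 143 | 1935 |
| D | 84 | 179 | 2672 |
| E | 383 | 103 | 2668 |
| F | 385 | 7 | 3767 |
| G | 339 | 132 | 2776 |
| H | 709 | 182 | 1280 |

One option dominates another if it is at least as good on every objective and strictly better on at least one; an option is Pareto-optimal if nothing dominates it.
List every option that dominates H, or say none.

B: p99 latency 372≤709, avg latency 147≤182, throughput 2742≥1280 — dominates H.
C: p99 latency 219≤709, avg latency 143≤182, throughput 1935≥1280 — dominates H.
D: p99 latency 84≤709, avg latency 179≤182, throughput 2672≥1280 — dominates H.
E: p99 latency 383≤709, avg latency 103≤182, throughput 2668≥1280 — dominates H.
F: p99 latency 385≤709, avg latency 7≤182, throughput 3767≥1280 — dominates H.
G: p99 latency 339≤709, avg latency 132≤182, throughput 2776≥1280 — dominates H.
Others (A) are each worse than H on at least one objective.

B, C, D, E, F, G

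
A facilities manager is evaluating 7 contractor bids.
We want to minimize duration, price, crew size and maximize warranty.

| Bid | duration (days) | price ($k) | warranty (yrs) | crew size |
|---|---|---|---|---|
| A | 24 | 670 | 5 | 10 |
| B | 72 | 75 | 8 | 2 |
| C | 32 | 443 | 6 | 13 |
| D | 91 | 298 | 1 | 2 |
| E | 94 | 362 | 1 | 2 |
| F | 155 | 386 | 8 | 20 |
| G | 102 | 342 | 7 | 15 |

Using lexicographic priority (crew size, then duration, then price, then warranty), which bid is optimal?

First minimize crew size: best is 2, kept {B, D, E}.
Then minimize duration: best is 72, kept {B}.

B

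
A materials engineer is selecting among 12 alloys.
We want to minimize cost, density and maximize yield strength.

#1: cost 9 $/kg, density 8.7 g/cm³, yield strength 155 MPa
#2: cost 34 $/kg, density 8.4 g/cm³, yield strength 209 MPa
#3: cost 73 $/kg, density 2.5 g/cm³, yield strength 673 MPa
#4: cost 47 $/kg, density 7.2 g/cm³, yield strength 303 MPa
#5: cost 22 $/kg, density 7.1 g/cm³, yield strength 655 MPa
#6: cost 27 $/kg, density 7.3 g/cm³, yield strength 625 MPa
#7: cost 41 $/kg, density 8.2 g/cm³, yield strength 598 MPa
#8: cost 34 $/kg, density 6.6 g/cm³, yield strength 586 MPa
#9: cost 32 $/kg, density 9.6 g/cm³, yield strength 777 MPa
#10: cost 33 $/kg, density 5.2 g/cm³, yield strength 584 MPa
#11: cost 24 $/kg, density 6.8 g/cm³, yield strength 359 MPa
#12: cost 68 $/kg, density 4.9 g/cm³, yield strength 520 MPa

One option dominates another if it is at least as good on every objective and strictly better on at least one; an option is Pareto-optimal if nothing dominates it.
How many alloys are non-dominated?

8

#1: not dominated (best cost).
#2: dominated by #5 (cost 22≤34, density 7.1≤8.4, yield strength 655≥209).
#3: not dominated (best density).
#4: dominated by #5 (cost 22≤47, density 7.1≤7.2, yield strength 655≥303).
#5: not dominated.
#6: dominated by #5 (cost 22≤27, density 7.1≤7.3, yield strength 655≥625).
#7: dominated by #5 (cost 22≤41, density 7.1≤8.2, yield strength 655≥598).
#8: not dominated.
#9: not dominated (best yield strength).
#10: not dominated.
#11: not dominated.
#12: not dominated.
Pareto-optimal: #1, #3, #5, #8, #9, #10, #11, #12 → 8.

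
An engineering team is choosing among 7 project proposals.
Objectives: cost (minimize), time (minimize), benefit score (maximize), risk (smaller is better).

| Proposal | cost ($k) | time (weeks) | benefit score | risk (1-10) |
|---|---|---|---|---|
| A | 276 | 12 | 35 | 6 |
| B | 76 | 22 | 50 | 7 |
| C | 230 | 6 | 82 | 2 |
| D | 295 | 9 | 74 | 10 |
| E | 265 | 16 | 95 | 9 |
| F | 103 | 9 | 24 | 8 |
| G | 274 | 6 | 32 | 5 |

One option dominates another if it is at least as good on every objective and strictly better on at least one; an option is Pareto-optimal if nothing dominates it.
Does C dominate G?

Yes

C vs G: cost 230≤274, time 6≤6, benefit score 82≥32, risk 2≤5 — C is at least as good on every objective with at least one strict improvement.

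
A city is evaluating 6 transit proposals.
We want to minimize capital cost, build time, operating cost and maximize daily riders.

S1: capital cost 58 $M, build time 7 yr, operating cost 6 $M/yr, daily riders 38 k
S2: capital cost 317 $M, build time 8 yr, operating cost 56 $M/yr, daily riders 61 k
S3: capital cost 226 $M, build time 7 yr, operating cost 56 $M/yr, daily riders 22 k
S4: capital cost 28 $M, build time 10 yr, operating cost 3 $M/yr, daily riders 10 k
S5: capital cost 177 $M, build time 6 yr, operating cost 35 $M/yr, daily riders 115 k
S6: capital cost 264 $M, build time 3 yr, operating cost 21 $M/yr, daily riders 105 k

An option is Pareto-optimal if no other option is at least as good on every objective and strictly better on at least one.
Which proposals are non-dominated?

S1: not dominated.
S2: dominated by S5 (capital cost 177≤317, build time 6≤8, operating cost 35≤56, daily riders 115≥61).
S3: dominated by S1 (capital cost 58≤226, build time 7≤7, operating cost 6≤56, daily riders 38≥22).
S4: not dominated (best capital cost).
S5: not dominated (best daily riders).
S6: not dominated (best build time).

S1, S4, S5, S6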